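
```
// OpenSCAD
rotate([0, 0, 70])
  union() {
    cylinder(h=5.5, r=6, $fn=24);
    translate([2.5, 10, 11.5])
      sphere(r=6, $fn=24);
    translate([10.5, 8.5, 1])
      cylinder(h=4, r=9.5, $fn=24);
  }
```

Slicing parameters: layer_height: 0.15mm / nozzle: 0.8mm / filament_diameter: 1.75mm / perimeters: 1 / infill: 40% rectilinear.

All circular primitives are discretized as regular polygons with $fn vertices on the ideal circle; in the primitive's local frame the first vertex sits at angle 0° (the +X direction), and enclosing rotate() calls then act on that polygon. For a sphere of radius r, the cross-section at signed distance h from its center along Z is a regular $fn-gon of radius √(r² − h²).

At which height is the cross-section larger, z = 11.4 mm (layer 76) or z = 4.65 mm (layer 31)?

layer 31 (z = 4.65 mm)

Layer 76 (z = 11.4): the cylinder is not intersected at this z (z outside [0, 5.5]); the sphere at (2.5, 10): section is a regular 24-gon, circumradius = √(r²−h²) = √(6²−0.1²) = 5.999 (area = (24/2)·5.999²·sin(360°/24) = 111.78 mm²); the cylinder at (10.5, 8.5) does not reach this height (z outside [1, 5]); Taking the union: only the r=6 sphere at (2.5, 10) is present, so the union is just that shape — area = 111.78 mm²; (whole slice rotated 70° about Z — lengths, areas and connectivity unchanged). So its area = 111.78 mm². Layer 31 (z = 4.65): the r=6 cylinder gives a regular 24-gon of circumradius 6 (constant along its height) (area = (24/2)·6.000²·sin(360°/24) = 111.81 mm²); the sphere at (2.5, 10) does not reach this height (|z−center|=6.850 > r=6); the cylinder at (10.5, 8.5): section is a regular 24-gon, circumradius r=9.5 (area = (24/2)·9.500²·sin(360°/24) = 280.30 mm²); Combining (union): the regions partially overlap — summed areas 392.11 mm² minus the doubly-counted overlap 9.24 mm² gives 382.87 mm² — area = 382.87 mm²; (rotated 70° about Z; rotation is an isometry so areas/perimeters/island counts are preserved). So its area = 382.87 mm². Layer 31 is larger (382.87 vs 111.78 mm²).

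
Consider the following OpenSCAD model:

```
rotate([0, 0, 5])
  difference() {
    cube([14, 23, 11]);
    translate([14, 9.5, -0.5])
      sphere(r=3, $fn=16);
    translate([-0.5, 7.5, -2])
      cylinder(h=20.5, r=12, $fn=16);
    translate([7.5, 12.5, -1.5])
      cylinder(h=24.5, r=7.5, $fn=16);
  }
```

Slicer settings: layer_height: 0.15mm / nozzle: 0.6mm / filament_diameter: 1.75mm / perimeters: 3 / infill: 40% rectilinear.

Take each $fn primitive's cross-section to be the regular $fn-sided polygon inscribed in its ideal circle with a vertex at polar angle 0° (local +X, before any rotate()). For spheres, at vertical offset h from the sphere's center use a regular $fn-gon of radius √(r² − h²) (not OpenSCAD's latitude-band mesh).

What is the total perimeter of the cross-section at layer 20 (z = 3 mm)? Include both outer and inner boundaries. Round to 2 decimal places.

At z = 3 mm: the cube is present — its section is the full 14×23 rectangle (perimeter 74.00 mm); the sphere at (14, 9.5) does not reach this height (|z−center|=3.500 > r=3); the cylinder at (-0.5, 7.5): section is a regular 16-gon, circumradius r=12 (perimeter = 2·16·12.000·sin(180°/16) = 74.91 mm); the r=7.5 cylinder at (7.5, 12.5) gives a regular 16-gon of circumradius 7.5 (constant along its height) (perimeter = 2·16·7.500·sin(180°/16) = 46.82 mm); Taking the first minus the rest: starting from the 14×23 cube, the r=12 cylinder at (-0.5, 7.5) partially overlaps it — only the 182.91 mm² overlap (of its 440.85 mm²) is removed, clipping the outline; the r=7.5 cylinder at (7.5, 12.5) partially overlaps it — only the 58.08 mm² overlap (of its 172.21 mm²) is removed, clipping the outline — boundary = 65.63 mm; (rotated 5° about Z; rotation is an isometry so areas/perimeters/island counts are preserved). Overall, the cross-section has 2 separate islands. Total boundary length (outer) = 65.63 mm.

65.63 mm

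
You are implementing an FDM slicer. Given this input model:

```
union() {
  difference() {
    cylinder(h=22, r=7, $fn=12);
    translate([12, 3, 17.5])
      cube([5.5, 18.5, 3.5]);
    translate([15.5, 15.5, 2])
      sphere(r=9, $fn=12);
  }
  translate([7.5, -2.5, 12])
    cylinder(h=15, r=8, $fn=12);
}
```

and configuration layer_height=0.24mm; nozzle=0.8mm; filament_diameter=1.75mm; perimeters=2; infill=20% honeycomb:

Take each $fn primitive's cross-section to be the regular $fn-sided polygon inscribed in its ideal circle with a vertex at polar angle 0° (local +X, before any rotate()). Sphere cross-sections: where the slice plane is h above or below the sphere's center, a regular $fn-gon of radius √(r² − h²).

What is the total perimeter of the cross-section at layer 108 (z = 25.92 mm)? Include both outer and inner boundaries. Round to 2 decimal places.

At z = 25.92 mm: the cylinder is absent (z outside [0, 22]); the cube at (12, 3) is not intersected at this z (z outside [17.5, 21]); the sphere at (15.5, 15.5) does not reach this height (|z−center|=23.920 > r=9); Taking the first minus the rest: the first operand is absent here, so nothing remains; the r=8 cylinder at (7.5, -2.5) gives a regular 12-gon of circumradius 8 (constant along its height) (perimeter = 2·12·8.000·sin(180°/12) = 49.69 mm); Combining (union): only the r=8 cylinder at (7.5, -2.5) is present, so the union is just that shape — boundary = 49.69 mm. Overall, the cross-section is a single solid region. Total boundary length (outer) = 49.69 mm.

49.69 mm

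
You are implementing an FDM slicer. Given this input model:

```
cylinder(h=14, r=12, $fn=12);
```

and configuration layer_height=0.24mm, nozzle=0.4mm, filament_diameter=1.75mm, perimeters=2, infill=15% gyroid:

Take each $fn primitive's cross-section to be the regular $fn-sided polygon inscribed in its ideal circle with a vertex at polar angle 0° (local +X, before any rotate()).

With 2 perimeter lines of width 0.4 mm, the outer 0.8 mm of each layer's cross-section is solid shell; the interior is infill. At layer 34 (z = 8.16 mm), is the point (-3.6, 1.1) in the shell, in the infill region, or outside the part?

At z = 8.16 mm: the r=12 cylinder contributes a regular 12-gon of circumradius 12. Overall, the cross-section is a single solid region. The nearest boundary edge runs (-10.39, 6.00)→(-12.00, 0.00); distance from the point to it = 7.83 mm. The point is inside the cross-section and 7.83 mm from the nearest boundary — more than the 0.8 mm shell width (2 × 0.4), so it's in the infill interior.

infill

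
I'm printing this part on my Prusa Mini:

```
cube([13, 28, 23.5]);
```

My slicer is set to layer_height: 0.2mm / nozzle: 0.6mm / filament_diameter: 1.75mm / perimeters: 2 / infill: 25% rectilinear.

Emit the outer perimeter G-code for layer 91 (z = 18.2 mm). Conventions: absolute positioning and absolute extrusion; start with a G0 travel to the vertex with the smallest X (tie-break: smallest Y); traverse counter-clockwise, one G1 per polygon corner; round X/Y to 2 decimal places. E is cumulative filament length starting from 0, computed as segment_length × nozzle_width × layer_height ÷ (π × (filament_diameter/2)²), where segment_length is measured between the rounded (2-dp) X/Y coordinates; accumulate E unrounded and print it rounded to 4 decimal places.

G0 X0.00 Y0.00 Z18.20
G1 X13.00 Y0.00 E0.6486
G1 X13.00 Y28.00 E2.0455
G1 X0.00 Y28.00 E2.6941
G1 X0.00 Y0.00 E4.0910

At z = 18.2 mm: the cube is present — its section is the full 13×28 rectangle. The outline is a single polygon with 4 vertices. Extrusion per mm of travel: 0.6 × 0.2 / (π × 0.875²) = 0.049890. Accumulating E over each segment gives final E = 4.0910.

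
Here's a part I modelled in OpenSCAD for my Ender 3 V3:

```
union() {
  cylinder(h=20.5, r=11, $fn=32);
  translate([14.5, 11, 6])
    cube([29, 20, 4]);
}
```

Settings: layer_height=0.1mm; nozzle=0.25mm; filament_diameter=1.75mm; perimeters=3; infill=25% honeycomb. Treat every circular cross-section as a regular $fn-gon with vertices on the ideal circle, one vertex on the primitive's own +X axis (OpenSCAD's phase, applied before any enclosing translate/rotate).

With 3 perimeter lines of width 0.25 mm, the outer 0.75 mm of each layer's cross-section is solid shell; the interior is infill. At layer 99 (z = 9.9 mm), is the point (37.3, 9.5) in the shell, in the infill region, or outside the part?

At z = 9.9 mm: the cylinder: section is a regular 32-gon, circumradius r=11; the 29×20 cube at (14.5, 11) contributes its full rectangle; Merging all regions: the 2 present regions are separate (no shared area or edge), so areas and boundary lengths simply add and each stays a separate island — 2 connected regions. Overall, the cross-section has 2 separate islands. The nearest boundary edge runs (43.50, 11.00)→(14.50, 11.00); distance from the point to it = 1.50 mm. The point is not inside any of the regions above, so it lies outside the cross-section (1.50 mm from the nearest boundary).

outside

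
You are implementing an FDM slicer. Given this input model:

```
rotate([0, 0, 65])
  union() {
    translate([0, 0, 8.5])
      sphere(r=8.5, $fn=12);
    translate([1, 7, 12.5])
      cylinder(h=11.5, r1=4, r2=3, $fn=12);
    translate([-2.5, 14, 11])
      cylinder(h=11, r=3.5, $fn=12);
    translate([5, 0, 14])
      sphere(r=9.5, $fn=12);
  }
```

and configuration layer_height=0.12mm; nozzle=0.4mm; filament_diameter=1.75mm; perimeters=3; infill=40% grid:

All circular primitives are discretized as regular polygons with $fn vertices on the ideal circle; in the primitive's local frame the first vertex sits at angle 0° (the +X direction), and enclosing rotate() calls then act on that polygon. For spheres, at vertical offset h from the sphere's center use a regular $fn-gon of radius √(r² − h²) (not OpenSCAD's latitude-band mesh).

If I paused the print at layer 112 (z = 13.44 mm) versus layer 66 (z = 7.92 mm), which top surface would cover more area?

layer 112 (z = 13.44 mm)

Layer 112 (z = 13.44): the r=8.5 sphere contributes a regular 12-gon of circumradius √(8.5²−4.94²) = 6.917 (area = (12/2)·6.917²·sin(360°/12) = 143.54 mm²); the cone at (1, 7) (r1=4→r2=3) has section circumradius 3.918 here — a regular 12-gon (area = (12/2)·3.918²·sin(360°/12) = 46.06 mm²); the r=3.5 cylinder at (-2.5, 14) gives a regular 12-gon of circumradius 3.5 (constant along its height) (area = (12/2)·3.500²·sin(360°/12) = 36.75 mm²); the r=9.5 sphere at (5, 0) slices to a regular 12-gon of circumradius 9.483 (√(r²−h²) with h=0.56 from center) (area = (12/2)·9.483²·sin(360°/12) = 269.81 mm²); Combining (union): the regions partially overlap — summed areas 496.16 mm² minus the doubly-counted overlap 147.64 mm² gives 348.52 mm² — area = 348.52 mm²; (whole slice rotated 65° about Z — lengths, areas and connectivity unchanged). So its area = 348.52 mm². Layer 66 (z = 7.92): the r=8.5 sphere contributes a regular 12-gon of circumradius √(8.5²−0.58²) = 8.480 (area = (12/2)·8.480²·sin(360°/12) = 215.74 mm²); the cone at (1, 7) is not intersected at this z (z outside [12.5, 24]); the cylinder at (-2.5, 14) does not reach this height (z outside [11, 22]); the sphere at (5, 0): section is a regular 12-gon, circumradius = √(r²−h²) = √(9.5²−6.08²) = 7.300 (area = (12/2)·7.300²·sin(360°/12) = 159.85 mm²); Merging all regions: the regions partially overlap — summed areas 375.59 mm² minus the doubly-counted overlap 109.71 mm² gives 265.88 mm² — area = 265.88 mm²; (rotated 65° about Z; rotation is an isometry so areas/perimeters/island counts are preserved). So its area = 265.88 mm². Layer 112 is larger (348.52 vs 265.88 mm²).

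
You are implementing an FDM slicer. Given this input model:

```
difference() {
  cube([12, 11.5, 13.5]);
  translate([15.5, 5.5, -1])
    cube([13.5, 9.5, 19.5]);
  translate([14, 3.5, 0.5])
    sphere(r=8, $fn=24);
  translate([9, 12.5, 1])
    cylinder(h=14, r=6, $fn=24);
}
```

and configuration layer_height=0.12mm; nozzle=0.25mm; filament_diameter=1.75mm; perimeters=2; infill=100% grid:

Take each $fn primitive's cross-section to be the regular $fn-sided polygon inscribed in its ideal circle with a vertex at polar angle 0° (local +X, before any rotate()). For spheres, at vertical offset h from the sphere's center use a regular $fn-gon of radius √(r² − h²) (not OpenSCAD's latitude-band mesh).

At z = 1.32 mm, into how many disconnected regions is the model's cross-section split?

1

At z = 1.32 mm: the cube (footprint 12×11.5) is included at this height; the cube at (15.5, 5.5) is present — its section is the full 13.5×9.5 rectangle; the sphere at (14, 3.5): section is a regular 24-gon, circumradius = √(r²−h²) = √(8²−0.82²) = 7.958; the r=6 cylinder at (9, 12.5) contributes a regular 24-gon of circumradius 6; After the difference (first − rest): starting from the 12×11.5 cube, the 13.5×9.5 cube at (15.5, 5.5) misses the remaining region (no effect); the r=8 sphere at (14, 3.5) partially overlaps it — only the 53.27 mm² overlap (of its 196.68 mm²) is removed, clipping the outline; the r=6 cylinder at (9, 12.5) partially overlaps it — only the 21.03 mm² overlap (of its 111.81 mm²) is removed, clipping the outline — 1 connected region. The result has 1 disconnected region.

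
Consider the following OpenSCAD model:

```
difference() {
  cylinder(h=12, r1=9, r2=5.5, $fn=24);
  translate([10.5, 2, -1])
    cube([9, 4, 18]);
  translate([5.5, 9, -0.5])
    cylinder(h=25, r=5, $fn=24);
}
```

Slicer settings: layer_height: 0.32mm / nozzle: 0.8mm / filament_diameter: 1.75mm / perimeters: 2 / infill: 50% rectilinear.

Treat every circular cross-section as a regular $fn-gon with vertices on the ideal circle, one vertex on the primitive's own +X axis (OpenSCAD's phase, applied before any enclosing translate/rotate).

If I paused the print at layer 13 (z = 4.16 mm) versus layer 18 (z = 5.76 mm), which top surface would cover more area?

layer 13 (z = 4.16 mm)

Layer 13 (z = 4.16): the cone: at t=0.347 of its height the radius interpolates to r₁+(r₂−r₁)t = 7.787, giving a regular 24-gon of that circumradius (area = (24/2)·7.787²·sin(360°/24) = 188.31 mm²); the cube at (10.5, 2) is present — its section is the full 9×4 rectangle (area 36.00 mm²); the r=5 cylinder at (5.5, 9) gives a regular 24-gon of circumradius 5 (constant along its height) (area = (24/2)·5.000²·sin(360°/24) = 77.65 mm²); After the difference (first − rest): starting from the cone (188.31 mm²), the 9×4 cube at (10.5, 2) misses the remaining region (no effect); the r=5 cylinder at (5.5, 9) partially overlaps it — only the 10.11 mm² overlap (of its 77.65 mm²) is removed, clipping the outline — area = 178.21 mm². So its area = 178.21 mm². Layer 18 (z = 5.76): the cone (r1=9→r2=5.5) has section circumradius 7.320 here — a regular 24-gon (area = (24/2)·7.320²·sin(360°/24) = 166.42 mm²); the cube at (10.5, 2) (footprint 9×4) is included at this height (area 36.00 mm²); the cylinder at (5.5, 9): section is a regular 24-gon, circumradius r=5 (area = (24/2)·5.000²·sin(360°/24) = 77.65 mm²); After the difference (first − rest): starting from the cone (166.42 mm²), the 9×4 cube at (10.5, 2) misses the remaining region (no effect); the r=5 cylinder at (5.5, 9) partially overlaps it — only the 7.01 mm² overlap (of its 77.65 mm²) is removed, clipping the outline — area = 159.41 mm². So its area = 159.41 mm². Layer 13 is larger (178.21 vs 159.41 mm²).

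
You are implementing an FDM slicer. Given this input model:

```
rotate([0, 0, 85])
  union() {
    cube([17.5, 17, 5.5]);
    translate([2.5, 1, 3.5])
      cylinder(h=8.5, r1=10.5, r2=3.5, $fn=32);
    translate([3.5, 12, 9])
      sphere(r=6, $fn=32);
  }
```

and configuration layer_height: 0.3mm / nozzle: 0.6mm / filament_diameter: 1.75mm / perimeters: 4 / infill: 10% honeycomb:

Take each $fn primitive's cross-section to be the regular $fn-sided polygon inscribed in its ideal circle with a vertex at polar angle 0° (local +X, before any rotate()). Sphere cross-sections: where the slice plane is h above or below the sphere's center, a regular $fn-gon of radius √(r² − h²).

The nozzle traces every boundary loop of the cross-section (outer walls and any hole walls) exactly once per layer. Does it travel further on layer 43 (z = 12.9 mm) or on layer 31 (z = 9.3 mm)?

layer 31 (z = 9.3 mm)

Layer 43 (z = 12.9): the cube is not intersected at this z (z outside [0, 5.5]); the cone at (2.5, 1) is absent (z outside [3.5, 12]); the r=6 sphere at (3.5, 12) slices to a regular 32-gon of circumradius 4.560 (√(r²−h²) with h=3.9 from center) (perimeter = 2·32·4.560·sin(180°/32) = 28.60 mm); Combining (union): only the r=6 sphere at (3.5, 12) is present, so the union is just that shape — boundary = 28.60 mm; (whole slice rotated 85° about Z — lengths, areas and connectivity unchanged). So its perimeter = 28.60 mm. Layer 31 (z = 9.3): the cube is absent (z outside [0, 5.5]); the cone at (2.5, 1): at t=0.682 of its height the radius interpolates to r₁+(r₂−r₁)t = 5.724, giving a regular 32-gon of that circumradius (perimeter = 2·32·5.724·sin(180°/32) = 35.90 mm); the r=6 sphere at (3.5, 12) contributes a regular 32-gon of circumradius √(6²−0.3²) = 5.992 (perimeter = 2·32·5.992·sin(180°/32) = 37.59 mm); Merging all regions: the regions partially overlap (shared area 1.62 mm²), so the edge portions inside another operand are dropped and the merged outline is re-measured after clipping — boundary = 65.74 mm; (whole slice rotated 85° about Z — lengths, areas and connectivity unchanged). So its perimeter = 65.74 mm. Layer 31 is larger (65.74 vs 28.60 mm).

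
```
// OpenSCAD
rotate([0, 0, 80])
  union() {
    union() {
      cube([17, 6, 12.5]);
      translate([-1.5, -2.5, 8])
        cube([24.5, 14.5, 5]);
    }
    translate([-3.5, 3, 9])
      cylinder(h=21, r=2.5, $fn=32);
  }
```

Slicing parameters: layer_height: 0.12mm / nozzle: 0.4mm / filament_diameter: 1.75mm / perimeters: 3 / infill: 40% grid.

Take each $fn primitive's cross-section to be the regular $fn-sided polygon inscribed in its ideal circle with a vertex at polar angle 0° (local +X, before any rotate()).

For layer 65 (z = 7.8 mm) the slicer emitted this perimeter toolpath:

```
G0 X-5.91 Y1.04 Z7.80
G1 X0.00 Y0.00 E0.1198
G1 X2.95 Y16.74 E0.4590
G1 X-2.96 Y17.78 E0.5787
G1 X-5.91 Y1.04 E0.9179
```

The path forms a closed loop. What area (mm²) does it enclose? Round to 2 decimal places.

Apply the shoelace formula to the sequence of (X, Y) vertices; enclosed area = 102.00 mm².

102.00 mm²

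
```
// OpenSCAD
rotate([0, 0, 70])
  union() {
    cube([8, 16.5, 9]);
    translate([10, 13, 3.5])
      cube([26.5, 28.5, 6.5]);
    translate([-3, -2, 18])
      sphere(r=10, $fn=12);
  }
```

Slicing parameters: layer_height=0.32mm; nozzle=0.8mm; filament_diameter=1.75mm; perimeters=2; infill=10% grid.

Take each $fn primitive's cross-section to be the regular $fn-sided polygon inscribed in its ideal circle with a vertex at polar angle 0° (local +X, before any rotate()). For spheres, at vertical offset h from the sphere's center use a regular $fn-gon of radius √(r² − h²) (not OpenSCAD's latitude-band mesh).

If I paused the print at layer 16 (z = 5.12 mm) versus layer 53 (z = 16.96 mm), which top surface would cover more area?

layer 16 (z = 5.12 mm)

Layer 16 (z = 5.12): the cube is present — its section is the full 8×16.5 rectangle (area 132.00 mm²); the cube at (10, 13) (footprint 26.5×28.5) is included at this height (area 755.25 mm²); the sphere at (-3, -2) is absent (|z−center|=12.880 > r=10); Merging all regions: the 2 present regions are separate (no shared area or edge), so areas and boundary lengths simply add and each stays a separate island — area = 887.25 mm²; (rotated 70° about Z; rotation is an isometry so areas/perimeters/island counts are preserved). So its area = 887.25 mm². Layer 53 (z = 16.96): the cube is absent (z outside [0, 9]); the cube at (10, 13) is absent (z outside [3.5, 10]); the sphere at (-3, -2): section is a regular 12-gon, circumradius = √(r²−h²) = √(10²−1.04²) = 9.946 (area = (12/2)·9.946²·sin(360°/12) = 296.76 mm²); Taking the union: only the r=10 sphere at (-3, -2) is present, so the union is just that shape — area = 296.76 mm²; (whole slice rotated 70° about Z — lengths, areas and connectivity unchanged). So its area = 296.76 mm². Layer 16 is larger (887.25 vs 296.76 mm²).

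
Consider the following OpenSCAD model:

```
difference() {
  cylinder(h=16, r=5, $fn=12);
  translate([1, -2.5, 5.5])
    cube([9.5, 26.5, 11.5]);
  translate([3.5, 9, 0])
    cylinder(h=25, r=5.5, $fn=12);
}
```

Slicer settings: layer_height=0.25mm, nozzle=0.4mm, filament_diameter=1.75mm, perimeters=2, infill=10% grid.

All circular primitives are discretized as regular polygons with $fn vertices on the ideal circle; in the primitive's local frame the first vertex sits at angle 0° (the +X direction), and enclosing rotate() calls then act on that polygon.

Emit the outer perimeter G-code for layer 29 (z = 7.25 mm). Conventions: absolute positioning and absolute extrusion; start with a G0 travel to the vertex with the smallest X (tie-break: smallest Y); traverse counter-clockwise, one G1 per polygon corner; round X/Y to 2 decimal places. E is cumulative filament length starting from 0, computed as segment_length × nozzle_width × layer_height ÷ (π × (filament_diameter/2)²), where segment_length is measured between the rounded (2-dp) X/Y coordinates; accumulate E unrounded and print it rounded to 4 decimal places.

G0 X-5.00 Y0.00 Z7.25
G1 X-4.33 Y-2.50 E0.1076
G1 X-2.50 Y-4.33 E0.2152
G1 X0.00 Y-5.00 E0.3228
G1 X2.50 Y-4.33 E0.4304
G1 X4.33 Y-2.50 E0.5380
G1 X1.00 Y-2.50 E0.6765
G1 X1.00 Y4.17 E0.9538
G1 X0.75 Y4.24 E0.9646
G1 X-0.01 Y5.00 E1.0092
G1 X-2.50 Y4.33 E1.1164
G1 X-4.33 Y2.50 E1.2240
G1 X-5.00 Y0.00 E1.3316

At z = 7.25 mm: the r=5 cylinder gives a regular 12-gon of circumradius 5 (constant along its height); the 9.5×26.5 cube at (1, -2.5) contributes its full rectangle; the r=5.5 cylinder at (3.5, 9) contributes a regular 12-gon of circumradius 5.5; After the difference (first − rest): starting from the r=5 cylinder, the 9.5×26.5 cube at (1, -2.5) partially overlaps it — only the 23.05 mm² overlap (of its 251.75 mm²) is removed, clipping the outline; the r=5.5 cylinder at (3.5, 9) partially overlaps it — only the 0.36 mm² overlap (of its 90.75 mm²) is removed, clipping the outline — 1 connected region. The outline is a single polygon with 12 vertices. Extrusion per mm of travel: 0.4 × 0.25 / (π × 0.875²) = 0.041575. Accumulating E over each segment gives final E = 1.3316.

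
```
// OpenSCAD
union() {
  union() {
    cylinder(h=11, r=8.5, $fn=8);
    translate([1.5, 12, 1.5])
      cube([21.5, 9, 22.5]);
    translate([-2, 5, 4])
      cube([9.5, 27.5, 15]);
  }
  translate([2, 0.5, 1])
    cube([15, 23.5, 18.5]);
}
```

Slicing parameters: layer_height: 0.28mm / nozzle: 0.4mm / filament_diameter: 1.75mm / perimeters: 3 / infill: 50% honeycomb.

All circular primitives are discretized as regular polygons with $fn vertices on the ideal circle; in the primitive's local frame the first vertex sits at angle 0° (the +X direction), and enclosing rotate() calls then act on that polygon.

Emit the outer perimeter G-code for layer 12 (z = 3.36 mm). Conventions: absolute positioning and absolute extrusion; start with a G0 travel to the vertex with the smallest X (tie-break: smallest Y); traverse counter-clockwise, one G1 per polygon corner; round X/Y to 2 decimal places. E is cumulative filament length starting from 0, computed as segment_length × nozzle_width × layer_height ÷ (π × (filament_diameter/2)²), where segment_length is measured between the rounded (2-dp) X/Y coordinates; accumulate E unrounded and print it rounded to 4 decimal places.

G0 X-8.50 Y0.00 Z3.36
G1 X-6.01 Y-6.01 E0.3029
G1 X0.00 Y-8.50 E0.6058
G1 X6.01 Y-6.01 E0.9088
G1 X8.50 Y0.00 E1.2117
G1 X8.29 Y0.50 E1.2369
G1 X17.00 Y0.50 E1.6425
G1 X17.00 Y12.00 E2.1780
G1 X23.00 Y12.00 E2.4574
G1 X23.00 Y21.00 E2.8765
G1 X17.00 Y21.00 E3.1558
G1 X17.00 Y24.00 E3.2955
G1 X2.00 Y24.00 E3.9940
G1 X2.00 Y21.00 E4.1337
G1 X1.50 Y21.00 E4.1570
G1 X1.50 Y12.00 E4.5760
G1 X2.00 Y12.00 E4.5993
G1 X2.00 Y7.67 E4.8009
G1 X0.00 Y8.50 E4.9018
G1 X-6.01 Y6.01 E5.2047
G1 X-8.50 Y0.00 E5.5076

At z = 3.36 mm: the r=8.5 cylinder contributes a regular 8-gon of circumradius 8.5; the cube at (1.5, 12) is present — its section is the full 21.5×9 rectangle; the cube at (-2, 5) does not reach this height (z outside [4, 19]); Taking the union: the 2 present regions are separate (no shared area or edge), so areas and boundary lengths simply add and each stays a separate island — 2 connected regions; the 15×23.5 cube at (2, 0.5) contributes its full rectangle; Taking the union: the regions partially overlap (shared area 166.72 mm²), so overlapping operands fuse into one piece — 1 connected region. The outline is a single polygon with 20 vertices. Extrusion per mm of travel: 0.4 × 0.28 / (π × 0.875²) = 0.046564. Accumulating E over each segment gives final E = 5.5076.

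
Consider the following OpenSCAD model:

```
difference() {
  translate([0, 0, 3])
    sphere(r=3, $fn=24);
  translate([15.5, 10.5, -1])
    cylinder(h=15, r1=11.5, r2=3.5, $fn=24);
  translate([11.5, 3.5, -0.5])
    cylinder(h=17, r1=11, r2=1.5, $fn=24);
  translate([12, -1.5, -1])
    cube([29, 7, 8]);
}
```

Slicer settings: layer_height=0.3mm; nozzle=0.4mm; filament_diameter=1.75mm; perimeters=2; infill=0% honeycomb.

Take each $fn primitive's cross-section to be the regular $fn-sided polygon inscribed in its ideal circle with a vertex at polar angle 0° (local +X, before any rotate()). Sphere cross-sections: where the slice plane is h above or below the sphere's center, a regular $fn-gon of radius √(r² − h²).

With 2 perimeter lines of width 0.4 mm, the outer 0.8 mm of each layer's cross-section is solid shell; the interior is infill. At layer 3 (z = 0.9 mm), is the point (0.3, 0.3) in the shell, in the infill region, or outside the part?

At z = 0.9 mm: the sphere: section is a regular 24-gon, circumradius = √(r²−h²) = √(3²−2.1²) = 2.142; the cone at (15.5, 10.5): at t=0.127 of its height the radius interpolates to r₁+(r₂−r₁)t = 10.487, giving a regular 24-gon of that circumradius; the cone at (11.5, 3.5) (r1=11→r2=1.5) has section circumradius 10.218 here — a regular 24-gon; the cube at (12, -1.5) (footprint 29×7) is included at this height; Subtracting the remaining from the first: starting from the r=3 sphere, the cone at (15.5, 10.5) misses the remaining region (no effect); the cone at (11.5, 3.5) partially overlaps it — only the 0.36 mm² overlap (of its 324.25 mm²) is removed, clipping the outline; the 29×7 cube at (12, -1.5) misses the remaining region (no effect) — 1 connected region. Overall, the cross-section is a single solid region. The nearest boundary edge runs (1.63, 0.86)→(2.10, -0.29); distance from the point to it = 1.44 mm. The point is inside the cross-section and 1.44 mm from the nearest boundary — more than the 0.8 mm shell width (2 × 0.4), so it's in the infill interior.

infill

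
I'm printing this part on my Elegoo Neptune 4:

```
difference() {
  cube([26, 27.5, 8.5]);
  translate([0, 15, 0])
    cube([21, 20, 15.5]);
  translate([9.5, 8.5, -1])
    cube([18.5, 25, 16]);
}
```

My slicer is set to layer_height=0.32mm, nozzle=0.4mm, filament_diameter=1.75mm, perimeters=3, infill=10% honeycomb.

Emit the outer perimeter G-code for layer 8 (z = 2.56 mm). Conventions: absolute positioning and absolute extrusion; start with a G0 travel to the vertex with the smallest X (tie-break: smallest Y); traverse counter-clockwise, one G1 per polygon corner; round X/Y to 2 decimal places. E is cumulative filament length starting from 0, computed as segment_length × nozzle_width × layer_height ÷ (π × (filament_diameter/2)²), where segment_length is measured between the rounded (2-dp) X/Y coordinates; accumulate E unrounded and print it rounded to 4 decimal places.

G0 X0.00 Y0.00 Z2.56
G1 X26.00 Y0.00 E1.3836
G1 X26.00 Y8.50 E1.8360
G1 X9.50 Y8.50 E2.7140
G1 X9.50 Y15.00 E3.0599
G1 X0.00 Y15.00 E3.5655
G1 X0.00 Y0.00 E4.3637

At z = 2.56 mm: the cube (footprint 26×27.5) is included at this height; the 21×20 cube at (0, 15) contributes its full rectangle; the 18.5×25 cube at (9.5, 8.5) contributes its full rectangle; After the difference (first − rest): starting from the 26×27.5 cube, the 21×20 cube at (0, 15) partially overlaps it — only the 262.50 mm² overlap (of its 420.00 mm²) is removed, clipping the outline; the 18.5×25 cube at (9.5, 8.5) partially overlaps it — only the 169.75 mm² overlap (of its 462.50 mm²) is removed, clipping the outline — 1 connected region. The outline is a single polygon with 6 vertices. Extrusion per mm of travel: 0.4 × 0.32 / (π × 0.875²) = 0.053216. Accumulating E over each segment gives final E = 4.3637.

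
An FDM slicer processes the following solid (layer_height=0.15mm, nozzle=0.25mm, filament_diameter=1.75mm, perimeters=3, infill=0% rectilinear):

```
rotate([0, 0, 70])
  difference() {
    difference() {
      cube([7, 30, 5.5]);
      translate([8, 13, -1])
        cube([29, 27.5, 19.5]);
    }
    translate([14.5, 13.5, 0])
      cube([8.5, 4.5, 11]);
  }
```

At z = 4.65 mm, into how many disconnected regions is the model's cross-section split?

1

At z = 4.65 mm: the cube is present — its section is the full 7×30 rectangle; the cube at (8, 13) (footprint 29×27.5) is included at this height; Subtracting the remaining from the first: starting from the 7×30 cube, the 29×27.5 cube at (8, 13) misses the remaining region (no effect) — 1 connected region; the 8.5×4.5 cube at (14.5, 13.5) contributes its full rectangle; After the difference (first − rest): starting from that combined region, the 8.5×4.5 cube at (14.5, 13.5) misses the remaining region (no effect) — 1 connected region; (rotated 70° about Z; rotation is an isometry so areas/perimeters/island counts are preserved). The result has 1 disconnected region.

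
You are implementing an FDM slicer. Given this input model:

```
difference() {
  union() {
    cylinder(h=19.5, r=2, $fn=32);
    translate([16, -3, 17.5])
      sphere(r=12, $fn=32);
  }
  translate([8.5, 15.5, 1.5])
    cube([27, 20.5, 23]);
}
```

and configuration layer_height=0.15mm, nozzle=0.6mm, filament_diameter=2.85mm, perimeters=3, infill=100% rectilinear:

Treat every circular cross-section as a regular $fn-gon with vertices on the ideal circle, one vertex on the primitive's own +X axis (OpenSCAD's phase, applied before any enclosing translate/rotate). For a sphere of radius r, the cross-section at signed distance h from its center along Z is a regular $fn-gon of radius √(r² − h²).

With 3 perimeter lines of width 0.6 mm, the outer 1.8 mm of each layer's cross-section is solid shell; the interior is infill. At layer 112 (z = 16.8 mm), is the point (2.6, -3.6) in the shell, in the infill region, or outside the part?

outside

At z = 16.8 mm: the r=2 cylinder gives a regular 32-gon of circumradius 2 (constant along its height); the r=12 sphere at (16, -3) contributes a regular 32-gon of circumradius √(12²−0.7²) = 11.980; Merging all regions: the 2 present regions are separate (no shared area or edge), so areas and boundary lengths simply add and each stays a separate island — 2 connected regions; the 27×20.5 cube at (8.5, 15.5) contributes its full rectangle; After the difference (first − rest): starting from the result so far, the 27×20.5 cube at (8.5, 15.5) misses the remaining region (no effect) — 2 connected regions. Overall, the cross-section has 2 separate islands. The nearest boundary edge runs (4.25, -5.34)→(4.02, -3.00); distance from the point to it = 1.47 mm. The point is not inside any of the regions above, so it lies outside the cross-section (1.47 mm from the nearest boundary).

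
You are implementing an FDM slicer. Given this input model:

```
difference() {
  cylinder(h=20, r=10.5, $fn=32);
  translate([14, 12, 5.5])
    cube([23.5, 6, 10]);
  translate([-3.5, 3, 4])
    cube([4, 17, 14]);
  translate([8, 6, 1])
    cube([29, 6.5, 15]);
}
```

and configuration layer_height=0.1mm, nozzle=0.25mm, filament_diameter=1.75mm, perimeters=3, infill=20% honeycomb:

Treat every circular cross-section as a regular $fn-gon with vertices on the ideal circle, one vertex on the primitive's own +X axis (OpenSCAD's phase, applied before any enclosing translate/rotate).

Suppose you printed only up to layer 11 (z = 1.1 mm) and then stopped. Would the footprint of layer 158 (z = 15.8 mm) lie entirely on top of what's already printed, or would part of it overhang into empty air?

entirely on top

Compare the two slices. At z = 1.1: the cylinder: section is a regular 32-gon, circumradius r=10.5 (area = (32/2)·10.500²·sin(360°/32) = 344.14 mm²); the cube at (14, 12) is absent (z outside [5.5, 15.5]); the cube at (-3.5, 3) is absent (z outside [4, 18]); the 29×6.5 cube at (8, 6) contributes its full rectangle (area 188.50 mm²); After the difference (first − rest): starting from the r=10.5 cylinder (344.14 mm²), the 29×6.5 cube at (8, 6) partially overlaps it — only the 0.21 mm² overlap (of its 188.50 mm²) is removed, clipping the outline — area = 343.92 mm². At z = 15.8: the cylinder: section is a regular 32-gon, circumradius r=10.5 (area = (32/2)·10.500²·sin(360°/32) = 344.14 mm²); the cube at (14, 12) does not reach this height (z outside [5.5, 15.5]); the 4×17 cube at (-3.5, 3) contributes its full rectangle (area 68.00 mm²); the 29×6.5 cube at (8, 6) contributes its full rectangle (area 188.50 mm²); Taking the first minus the rest: starting from the r=10.5 cylinder (344.14 mm²), the 4×17 cube at (-3.5, 3) partially overlaps it — only the 29.17 mm² overlap (of its 68.00 mm²) is removed, clipping the outline; the 29×6.5 cube at (8, 6) partially overlaps it — only the 0.21 mm² overlap (of its 188.50 mm²) is removed, clipping the outline — area = 314.76 mm². Checking containment: the cross-section at z = 15.8 is a subset of the cross-section at z = 1.1.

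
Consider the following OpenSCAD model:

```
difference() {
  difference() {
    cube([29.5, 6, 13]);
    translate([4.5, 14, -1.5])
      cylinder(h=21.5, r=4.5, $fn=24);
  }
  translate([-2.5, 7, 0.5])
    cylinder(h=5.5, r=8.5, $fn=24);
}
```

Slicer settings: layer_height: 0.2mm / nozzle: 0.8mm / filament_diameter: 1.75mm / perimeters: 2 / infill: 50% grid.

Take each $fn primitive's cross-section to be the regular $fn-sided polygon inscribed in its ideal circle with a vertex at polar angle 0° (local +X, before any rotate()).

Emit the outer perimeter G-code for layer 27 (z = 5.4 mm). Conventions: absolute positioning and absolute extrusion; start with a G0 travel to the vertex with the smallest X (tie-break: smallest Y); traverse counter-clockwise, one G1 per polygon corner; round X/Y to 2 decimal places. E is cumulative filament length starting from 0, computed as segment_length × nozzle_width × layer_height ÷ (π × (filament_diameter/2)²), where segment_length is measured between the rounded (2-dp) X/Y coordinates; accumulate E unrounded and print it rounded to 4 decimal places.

G0 X2.22 Y0.00 Z5.40
G1 X29.50 Y0.00 E1.8147
G1 X29.50 Y6.00 E2.2138
G1 X5.87 Y6.00 E3.7857
G1 X5.71 Y4.80 E3.8662
G1 X4.86 Y2.75 E4.0138
G1 X3.51 Y0.99 E4.1614
G1 X2.22 Y0.00 E4.2695

At z = 5.4 mm: the cube (footprint 29.5×6) is included at this height; the r=4.5 cylinder at (4.5, 14) contributes a regular 24-gon of circumradius 4.5; Taking the first minus the rest: starting from the 29.5×6 cube, the r=4.5 cylinder at (4.5, 14) misses the remaining region (no effect) — 1 connected region; the cylinder at (-2.5, 7): section is a regular 24-gon, circumradius r=8.5; Taking the first minus the rest: starting from that combined region, the r=8.5 cylinder at (-2.5, 7) partially overlaps it — only the 27.99 mm² overlap (of its 224.40 mm²) is removed, clipping the outline — 1 connected region. The outline is a single polygon with 7 vertices. Extrusion per mm of travel: 0.8 × 0.2 / (π × 0.875²) = 0.066520. Accumulating E over each segment gives final E = 4.2695.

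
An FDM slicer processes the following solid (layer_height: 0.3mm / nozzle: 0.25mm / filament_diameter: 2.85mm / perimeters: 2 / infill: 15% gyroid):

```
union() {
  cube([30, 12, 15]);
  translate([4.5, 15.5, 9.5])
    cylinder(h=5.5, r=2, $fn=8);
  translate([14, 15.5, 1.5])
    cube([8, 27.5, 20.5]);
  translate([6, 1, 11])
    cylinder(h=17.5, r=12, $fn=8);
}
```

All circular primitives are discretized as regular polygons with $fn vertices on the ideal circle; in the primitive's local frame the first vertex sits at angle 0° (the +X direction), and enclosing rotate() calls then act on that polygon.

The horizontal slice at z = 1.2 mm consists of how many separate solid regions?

At z = 1.2 mm: the cube (footprint 30×12) is included at this height; the cylinder at (4.5, 15.5) does not reach this height (z outside [9.5, 15]); the cube at (14, 15.5) is absent (z outside [1.5, 22]); the cylinder at (6, 1) is absent (z outside [11, 28.5]); Combining (union): only the 30×12 cube is present, so the union is just that shape — 1 connected region. The result has 1 disconnected region.

1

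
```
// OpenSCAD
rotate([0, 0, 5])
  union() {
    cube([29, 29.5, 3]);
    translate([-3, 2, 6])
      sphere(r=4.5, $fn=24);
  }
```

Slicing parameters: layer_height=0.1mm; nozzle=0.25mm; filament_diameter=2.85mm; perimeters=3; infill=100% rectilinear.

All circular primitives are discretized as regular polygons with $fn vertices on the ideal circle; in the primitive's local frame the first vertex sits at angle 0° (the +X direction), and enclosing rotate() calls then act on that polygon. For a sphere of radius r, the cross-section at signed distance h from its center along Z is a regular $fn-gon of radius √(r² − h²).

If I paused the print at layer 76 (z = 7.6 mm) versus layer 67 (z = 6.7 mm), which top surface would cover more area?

layer 67 (z = 6.7 mm)

Layer 76 (z = 7.6): the cube does not reach this height (z outside [0, 3]); the r=4.5 sphere at (-3, 2) contributes a regular 24-gon of circumradius √(4.5²−1.6²) = 4.206 (area = (24/2)·4.206²·sin(360°/24) = 54.94 mm²); Combining (union): only the r=4.5 sphere at (-3, 2) is present, so the union is just that shape — area = 54.94 mm²; (rotated 5° about Z; rotation is an isometry so areas/perimeters/island counts are preserved). So its area = 54.94 mm². Layer 67 (z = 6.7): the cube does not reach this height (z outside [0, 3]); the r=4.5 sphere at (-3, 2) slices to a regular 24-gon of circumradius 4.445 (√(r²−h²) with h=0.7 from center) (area = (24/2)·4.445²·sin(360°/24) = 61.37 mm²); Combining (union): only the r=4.5 sphere at (-3, 2) is present, so the union is just that shape — area = 61.37 mm²; (rotated 5° about Z; rotation is an isometry so areas/perimeters/island counts are preserved). So its area = 61.37 mm². Layer 67 is larger (61.37 vs 54.94 mm²).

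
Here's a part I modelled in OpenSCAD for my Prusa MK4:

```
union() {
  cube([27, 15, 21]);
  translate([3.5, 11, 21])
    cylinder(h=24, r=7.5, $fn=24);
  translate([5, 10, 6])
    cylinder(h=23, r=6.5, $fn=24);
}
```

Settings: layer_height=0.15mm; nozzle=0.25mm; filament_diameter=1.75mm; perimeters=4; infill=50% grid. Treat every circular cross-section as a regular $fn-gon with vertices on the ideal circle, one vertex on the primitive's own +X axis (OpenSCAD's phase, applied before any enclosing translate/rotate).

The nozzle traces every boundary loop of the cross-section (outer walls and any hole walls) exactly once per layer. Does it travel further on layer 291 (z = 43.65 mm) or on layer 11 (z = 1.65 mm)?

Layer 291 (z = 43.65): the cube is absent (z outside [0, 21]); the r=7.5 cylinder at (3.5, 11) contributes a regular 24-gon of circumradius 7.5 (perimeter = 2·24·7.500·sin(180°/24) = 46.99 mm); the cylinder at (5, 10) does not reach this height (z outside [6, 29]); Merging all regions: only the r=7.5 cylinder at (3.5, 11) is present, so the union is just that shape — boundary = 46.99 mm. So its perimeter = 46.99 mm. Layer 11 (z = 1.65): the cube is present — its section is the full 27×15 rectangle (perimeter 84.00 mm); the cylinder at (3.5, 11) is not intersected at this z (z outside [21, 45]); the cylinder at (5, 10) does not reach this height (z outside [6, 29]); Taking the union: only the 27×15 cube is present, so the union is just that shape — boundary = 84.00 mm. So its perimeter = 84.00 mm. Layer 11 is larger (84.00 vs 46.99 mm).

layer 11 (z = 1.65 mm)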